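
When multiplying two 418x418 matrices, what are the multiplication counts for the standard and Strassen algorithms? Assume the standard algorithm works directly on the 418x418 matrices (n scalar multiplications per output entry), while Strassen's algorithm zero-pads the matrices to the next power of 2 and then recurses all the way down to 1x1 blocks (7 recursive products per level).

Matrix multiplication for 418x418 matrices:

Strassen's algorithm requires power-of-2 dimensions. Pad 418x418 to 512x512 (next power of 2).

Standard algorithm: 418^3 = 73034632 multiplications
Strassen's algorithm: 7^(log2(512)) = 7^9 = 40353607 multiplications
Savings: 73034632 - 40353607 = 32681025 multiplications

Standard: 73034632 multiplications (418^3). Strassen: 40353607 multiplications (7^9, after padding to 512x512). Strassen reduces 8 recursive multiplications to 7 at each level.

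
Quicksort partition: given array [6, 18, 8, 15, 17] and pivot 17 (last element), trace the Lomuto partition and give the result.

Lomuto partition with pivot = 17:

Initial array: [6, 18, 8, 15, 17]

arr[0]=6 <= 17: swap with position 0, array becomes [6, 18, 8, 15, 17]
arr[1]=18 > 17: no swap
arr[2]=8 <= 17: swap with position 1, array becomes [6, 8, 18, 15, 17]
arr[3]=15 <= 17: swap with position 2, array becomes [6, 8, 15, 18, 17]

Place pivot at position 3: [6, 8, 15, 17, 18]
Pivot position: 3

After partitioning with pivot 17, the array becomes [6, 8, 15, 17, 18]. The pivot is placed at index 3. All elements to the left of the pivot are <= 17, and all elements to the right are > 17.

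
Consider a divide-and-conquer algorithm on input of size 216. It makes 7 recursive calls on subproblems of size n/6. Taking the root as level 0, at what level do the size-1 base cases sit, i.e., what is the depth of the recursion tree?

For divide and conquer with division factor 6:

Problem sizes at each level:
Level 0: 216
Level 1: 36
Level 2: 6
Level 3: 1

The root is level 0 and the size-1 base case is level 3 (the tree spans levels 0 through 3, i.e. 4 levels counting the root), so the depth is the number of divisions: log_6(216) = 3

The recursion tree depth is log_6(216) = 3. At each level, the problem size is divided by 6, so it takes 3 divisions to reduce to a base case of size 1. The algorithm makes 7 recursive calls at each level.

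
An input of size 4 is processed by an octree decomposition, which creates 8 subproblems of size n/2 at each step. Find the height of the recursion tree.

For divide and conquer with division factor 2:

Problem sizes at each level:
Level 0: 4
Level 1: 2
Level 2: 1

The root is level 0 and the size-1 base case is level 2 (the tree spans levels 0 through 2, i.e. 3 levels counting the root), so the depth is the number of divisions: log_2(4) = 2

The recursion tree depth is log_2(4) = 2. At each level, the problem size is divided by 2, so it takes 2 divisions to reduce to a base case of size 1. The algorithm makes 8 recursive calls at each level.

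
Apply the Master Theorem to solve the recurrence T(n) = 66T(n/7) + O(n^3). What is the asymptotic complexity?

Master Theorem for T(n) = 66T(n/7) + O(n^3):

a = 66, b = 7, c = 3
log_b(a) = log_7(66) = 2.1531

Case 3: c = 3 > log_7(66) = 2.1531
T(n) = O(n^3) = O(n^3)

For T(n) = 66T(n/7) + O(n^3): log_7(66) = 2.1531. This is Case 3 of the Master Theorem (c > log_b(a), work dominated by root), giving O(n^3).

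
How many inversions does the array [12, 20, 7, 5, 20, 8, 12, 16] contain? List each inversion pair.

Finding inversions in [12, 20, 7, 5, 20, 8, 12, 16]:

(0, 2): arr[0]=12 > arr[2]=7
(0, 3): arr[0]=12 > arr[3]=5
(0, 5): arr[0]=12 > arr[5]=8
(1, 2): arr[1]=20 > arr[2]=7
(1, 3): arr[1]=20 > arr[3]=5
(1, 5): arr[1]=20 > arr[5]=8
(1, 6): arr[1]=20 > arr[6]=12
(1, 7): arr[1]=20 > arr[7]=16
(2, 3): arr[2]=7 > arr[3]=5
(4, 5): arr[4]=20 > arr[5]=8
(4, 6): arr[4]=20 > arr[6]=12
(4, 7): arr[4]=20 > arr[7]=16

Total inversions: 12

The array has 12 inversion(s): (0,2), (0,3), (0,5), (1,2), (1,3), (1,5), (1,6), (1,7), (2,3), (4,5), (4,6), (4,7). Each pair (i,j) satisfies i < j and arr[i] > arr[j].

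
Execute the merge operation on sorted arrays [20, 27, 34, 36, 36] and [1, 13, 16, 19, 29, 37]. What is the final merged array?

Merging process:

Compare 20 vs 1: take 1 from right. Merged: [1]
Compare 20 vs 13: take 13 from right. Merged: [1, 13]
Compare 20 vs 16: take 16 from right. Merged: [1, 13, 16]
Compare 20 vs 19: take 19 from right. Merged: [1, 13, 16, 19]
Compare 20 vs 29: take 20 from left. Merged: [1, 13, 16, 19, 20]
Compare 27 vs 29: take 27 from left. Merged: [1, 13, 16, 19, 20, 27]
Compare 34 vs 29: take 29 from right. Merged: [1, 13, 16, 19, 20, 27, 29]
Compare 34 vs 37: take 34 from left. Merged: [1, 13, 16, 19, 20, 27, 29, 34]
Compare 36 vs 37: take 36 from left. Merged: [1, 13, 16, 19, 20, 27, 29, 34, 36]
Compare 36 vs 37: take 36 from left. Merged: [1, 13, 16, 19, 20, 27, 29, 34, 36, 36]
Append remaining from right: [37]. Merged: [1, 13, 16, 19, 20, 27, 29, 34, 36, 36, 37]

Final merged array: [1, 13, 16, 19, 20, 27, 29, 34, 36, 36, 37]
Total comparisons: 10

The merged array is [1, 13, 16, 19, 20, 27, 29, 34, 36, 36, 37], requiring 10 comparisons. The merge step runs in O(n) time where n is the total number of elements.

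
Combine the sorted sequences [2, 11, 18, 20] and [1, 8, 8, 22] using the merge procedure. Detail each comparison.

Merging process:

Compare 2 vs 1: take 1 from right. Merged: [1]
Compare 2 vs 8: take 2 from left. Merged: [1, 2]
Compare 11 vs 8: take 8 from right. Merged: [1, 2, 8]
Compare 11 vs 8: take 8 from right. Merged: [1, 2, 8, 8]
Compare 11 vs 22: take 11 from left. Merged: [1, 2, 8, 8, 11]
Compare 18 vs 22: take 18 from left. Merged: [1, 2, 8, 8, 11, 18]
Compare 20 vs 22: take 20 from left. Merged: [1, 2, 8, 8, 11, 18, 20]
Append remaining from right: [22]. Merged: [1, 2, 8, 8, 11, 18, 20, 22]

Final merged array: [1, 2, 8, 8, 11, 18, 20, 22]
Total comparisons: 7

The merged array is [1, 2, 8, 8, 11, 18, 20, 22], requiring 7 comparisons. The merge step runs in O(n) time where n is the total number of elements.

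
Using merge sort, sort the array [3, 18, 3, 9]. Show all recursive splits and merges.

Merge sort trace:

Split: [3, 18, 3, 9] -> [3, 18] and [3, 9]
  Split: [3, 18] -> [3] and [18]
  Merge: [3] + [18] -> [3, 18]
  Split: [3, 9] -> [3] and [9]
  Merge: [3] + [9] -> [3, 9]
Merge: [3, 18] + [3, 9] -> [3, 3, 9, 18]

Final sorted array: [3, 3, 9, 18]

The merge sort proceeds by recursively splitting the array and merging sorted halves.
After all merges, the sorted array is [3, 3, 9, 18].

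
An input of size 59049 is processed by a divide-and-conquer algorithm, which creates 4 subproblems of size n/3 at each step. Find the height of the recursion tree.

For divide and conquer with division factor 3:

Problem sizes at each level:
Level 0: 59049
Level 1: 19683
Level 2: 6561
Level 3: 2187
Level 4: 729
Level 5: 243
Level 6: 81
Level 7: 27
Level 8: 9
Level 9: 3
Level 10: 1

The root is level 0 and the size-1 base case is level 10 (the tree spans levels 0 through 10, i.e. 11 levels counting the root), so the depth is the number of divisions: log_3(59049) = 10

The recursion tree depth is log_3(59049) = 10. At each level, the problem size is divided by 3, so it takes 10 divisions to reduce to a base case of size 1. The algorithm makes 4 recursive calls at each level.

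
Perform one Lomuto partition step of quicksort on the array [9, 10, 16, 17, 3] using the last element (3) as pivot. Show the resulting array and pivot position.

Lomuto partition with pivot = 3:

Initial array: [9, 10, 16, 17, 3]

arr[0]=9 > 3: no swap
arr[1]=10 > 3: no swap
arr[2]=16 > 3: no swap
arr[3]=17 > 3: no swap

Place pivot at position 0: [3, 10, 16, 17, 9]
Pivot position: 0

After partitioning with pivot 3, the array becomes [3, 10, 16, 17, 9]. The pivot is placed at index 0. All elements to the left of the pivot are <= 3, and all elements to the right are > 3.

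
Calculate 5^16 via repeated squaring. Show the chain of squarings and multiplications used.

Computing 5^16 by squaring (build up from 5^1; each line after the first costs one multiplication):

5^1 = 5
5^2 = (5^1)^2 = 5^2 = 25
5^4 = (5^2)^2 = 25^2 = 625
5^8 = (5^4)^2 = 625^2 = 390625
5^16 = (5^8)^2 = 390625^2 = 152587890625

Result: 152587890625
Multiplications needed: 4 (4 lines after 5^1)

5^16 = 152587890625. Using exponentiation by squaring, this requires 4 multiplications. The key idea: if the exponent is even, square the half-power; if odd, multiply by the base once.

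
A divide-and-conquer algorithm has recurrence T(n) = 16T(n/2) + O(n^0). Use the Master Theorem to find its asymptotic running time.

Master Theorem for T(n) = 16T(n/2) + O(n^0):

a = 16, b = 2, c = 0
log_b(a) = log_2(16) = 4.0000

Case 1: c = 0 < log_2(16) = 4.0000
T(n) = O(n^(log_2 16)) = O(n^4)

For T(n) = 16T(n/2) + O(n^0): log_2(16) = 4.0000. This is Case 1 of the Master Theorem (c < log_b(a), work dominated by leaves), giving O(n^4).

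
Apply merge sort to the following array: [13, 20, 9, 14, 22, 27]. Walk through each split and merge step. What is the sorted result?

Merge sort trace:

Split: [13, 20, 9, 14, 22, 27] -> [13, 20, 9] and [14, 22, 27]
  Split: [13, 20, 9] -> [13] and [20, 9]
    Split: [20, 9] -> [20] and [9]
    Merge: [20] + [9] -> [9, 20]
  Merge: [13] + [9, 20] -> [9, 13, 20]
  Split: [14, 22, 27] -> [14] and [22, 27]
    Split: [22, 27] -> [22] and [27]
    Merge: [22] + [27] -> [22, 27]
  Merge: [14] + [22, 27] -> [14, 22, 27]
Merge: [9, 13, 20] + [14, 22, 27] -> [9, 13, 14, 20, 22, 27]

Final sorted array: [9, 13, 14, 20, 22, 27]

The merge sort proceeds by recursively splitting the array and merging sorted halves.
After all merges, the sorted array is [9, 13, 14, 20, 22, 27].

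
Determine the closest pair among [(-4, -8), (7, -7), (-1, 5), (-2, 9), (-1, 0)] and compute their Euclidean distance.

Computing all pairwise distances among 5 points:

d((-4, -8), (7, -7)) = 11.0454
d((-4, -8), (-1, 5)) = 13.3417
d((-4, -8), (-2, 9)) = 17.1172
d((-4, -8), (-1, 0)) = 8.544
d((7, -7), (-1, 5)) = 14.4222
d((7, -7), (-2, 9)) = 18.3576
d((7, -7), (-1, 0)) = 10.6301
d((-1, 5), (-2, 9)) = 4.1231 <-- minimum
d((-1, 5), (-1, 0)) = 5.0
d((-2, 9), (-1, 0)) = 9.0554

Closest pair: (-1, 5) and (-2, 9) with distance 4.1231

The closest pair is (-1, 5) and (-2, 9) with Euclidean distance 4.1231. For 5 points, brute-force pairwise comparison is shown above. For large n, the divide-and-conquer algorithm (sort by x, recurse on halves, check the dividing strip) achieves O(n log n).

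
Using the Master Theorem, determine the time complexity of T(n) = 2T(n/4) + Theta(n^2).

Master Theorem for T(n) = 2T(n/4) + O(n^2):

a = 2, b = 4, c = 2
log_b(a) = log_4(2) = 0.5000

Case 3: c = 2 > log_4(2) = 0.5000
T(n) = O(n^2) = O(n^2)

For T(n) = 2T(n/4) + O(n^2): log_4(2) = 0.5000. This is Case 3 of the Master Theorem (c > log_b(a), work dominated by root), giving O(n^2).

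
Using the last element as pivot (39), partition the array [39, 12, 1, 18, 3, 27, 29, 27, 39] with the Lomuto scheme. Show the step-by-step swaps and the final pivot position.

Lomuto partition with pivot = 39:

Initial array: [39, 12, 1, 18, 3, 27, 29, 27, 39]

arr[0]=39 <= 39: swap with position 0, array becomes [39, 12, 1, 18, 3, 27, 29, 27, 39]
arr[1]=12 <= 39: swap with position 1, array becomes [39, 12, 1, 18, 3, 27, 29, 27, 39]
arr[2]=1 <= 39: swap with position 2, array becomes [39, 12, 1, 18, 3, 27, 29, 27, 39]
arr[3]=18 <= 39: swap with position 3, array becomes [39, 12, 1, 18, 3, 27, 29, 27, 39]
arr[4]=3 <= 39: swap with position 4, array becomes [39, 12, 1, 18, 3, 27, 29, 27, 39]
arr[5]=27 <= 39: swap with position 5, array becomes [39, 12, 1, 18, 3, 27, 29, 27, 39]
arr[6]=29 <= 39: swap with position 6, array becomes [39, 12, 1, 18, 3, 27, 29, 27, 39]
arr[7]=27 <= 39: swap with position 7, array becomes [39, 12, 1, 18, 3, 27, 29, 27, 39]

Place pivot at position 8: [39, 12, 1, 18, 3, 27, 29, 27, 39]
Pivot position: 8

After partitioning with pivot 39, the array becomes [39, 12, 1, 18, 3, 27, 29, 27, 39]. The pivot is placed at index 8. All elements to the left of the pivot are <= 39, and all elements to the right are > 39.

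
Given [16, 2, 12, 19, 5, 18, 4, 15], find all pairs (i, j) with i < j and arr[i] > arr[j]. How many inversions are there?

Finding inversions in [16, 2, 12, 19, 5, 18, 4, 15]:

(0, 1): arr[0]=16 > arr[1]=2
(0, 2): arr[0]=16 > arr[2]=12
(0, 4): arr[0]=16 > arr[4]=5
(0, 6): arr[0]=16 > arr[6]=4
(0, 7): arr[0]=16 > arr[7]=15
(2, 4): arr[2]=12 > arr[4]=5
(2, 6): arr[2]=12 > arr[6]=4
(3, 4): arr[3]=19 > arr[4]=5
(3, 5): arr[3]=19 > arr[5]=18
(3, 6): arr[3]=19 > arr[6]=4
(3, 7): arr[3]=19 > arr[7]=15
(4, 6): arr[4]=5 > arr[6]=4
(5, 6): arr[5]=18 > arr[6]=4
(5, 7): arr[5]=18 > arr[7]=15

Total inversions: 14

The array has 14 inversion(s): (0,1), (0,2), (0,4), (0,6), (0,7), (2,4), (2,6), (3,4), (3,5), (3,6), (3,7), (4,6), (5,6), (5,7). Each pair (i,j) satisfies i < j and arr[i] > arr[j].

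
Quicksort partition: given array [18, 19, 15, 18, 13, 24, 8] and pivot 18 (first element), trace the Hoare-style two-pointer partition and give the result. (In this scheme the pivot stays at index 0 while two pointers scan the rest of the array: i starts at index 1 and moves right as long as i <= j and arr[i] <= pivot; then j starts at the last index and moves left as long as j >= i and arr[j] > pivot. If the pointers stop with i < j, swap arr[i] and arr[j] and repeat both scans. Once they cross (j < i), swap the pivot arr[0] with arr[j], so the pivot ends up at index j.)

Hoare-style two-pointer partition with pivot = 18:

Initial array: [18, 19, 15, 18, 13, 24, 8]

Pointers start at i = 1, j = 6.
i stops at index 1 (arr[1]=19 > 18), j stops at index 6 (arr[6]=8 <= 18): swap arr[1] and arr[6], array becomes [18, 8, 15, 18, 13, 24, 19]
i ends at 5, j ends at 4: the pointers have crossed (j < i), so scanning stops.

Swap pivot arr[0] with arr[4] to place pivot at position 4: [13, 8, 15, 18, 18, 24, 19]
Pivot position: 4

After partitioning with pivot 18, the array becomes [13, 8, 15, 18, 18, 24, 19]. The pivot is placed at index 4. All elements to the left of the pivot are <= 18, and all elements to the right are > 18.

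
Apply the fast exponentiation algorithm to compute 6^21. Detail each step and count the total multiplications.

Computing 6^21 by squaring (build up from 6^1; each line after the first costs one multiplication):

6^1 = 6
6^2 = (6^1)^2 = 6^2 = 36
6^4 = (6^2)^2 = 36^2 = 1296
6^5 = 6 * 6^4 = 6 * 1296 = 7776
6^10 = (6^5)^2 = 7776^2 = 60466176
6^20 = (6^10)^2 = 60466176^2 = 3656158440062976
6^21 = 6 * 6^20 = 6 * 3656158440062976 = 21936950640377856

Result: 21936950640377856
Multiplications needed: 6 (6 lines after 6^1)

6^21 = 21936950640377856. Using exponentiation by squaring, this requires 6 multiplications. The key idea: if the exponent is even, square the half-power; if odd, multiply by the base once.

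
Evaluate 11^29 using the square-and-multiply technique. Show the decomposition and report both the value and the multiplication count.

Computing 11^29 by squaring (build up from 11^1; each line after the first costs one multiplication):

11^1 = 11
11^2 = (11^1)^2 = 11^2 = 121
11^3 = 11 * 11^2 = 11 * 121 = 1331
11^6 = (11^3)^2 = 1331^2 = 1771561
11^7 = 11 * 11^6 = 11 * 1771561 = 19487171
11^14 = (11^7)^2 = 19487171^2 = 379749833583241
11^28 = (11^14)^2 = 379749833583241^2 = 144209936106499234037676064081
11^29 = 11 * 11^28 = 11 * 144209936106499234037676064081 = 1586309297171491574414436704891

Result: 1586309297171491574414436704891
Multiplications needed: 7 (7 lines after 11^1)

11^29 = 1586309297171491574414436704891. Using exponentiation by squaring, this requires 7 multiplications. The key idea: if the exponent is even, square the half-power; if odd, multiply by the base once.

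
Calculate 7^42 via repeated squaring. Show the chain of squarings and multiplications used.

Computing 7^42 by squaring (build up from 7^1; each line after the first costs one multiplication):

7^1 = 7
7^2 = (7^1)^2 = 7^2 = 49
7^4 = (7^2)^2 = 49^2 = 2401
7^5 = 7 * 7^4 = 7 * 2401 = 16807
7^10 = (7^5)^2 = 16807^2 = 282475249
7^20 = (7^10)^2 = 282475249^2 = 79792266297612001
7^21 = 7 * 7^20 = 7 * 79792266297612001 = 558545864083284007
7^42 = (7^21)^2 = 558545864083284007^2 = 311973482284542371301330321821976049

Result: 311973482284542371301330321821976049
Multiplications needed: 7 (7 lines after 7^1)

7^42 = 311973482284542371301330321821976049. Using exponentiation by squaring, this requires 7 multiplications. The key idea: if the exponent is even, square the half-power; if odd, multiply by the base once.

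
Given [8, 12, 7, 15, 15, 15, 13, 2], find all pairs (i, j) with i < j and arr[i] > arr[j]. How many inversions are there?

Finding inversions in [8, 12, 7, 15, 15, 15, 13, 2]:

(0, 2): arr[0]=8 > arr[2]=7
(0, 7): arr[0]=8 > arr[7]=2
(1, 2): arr[1]=12 > arr[2]=7
(1, 7): arr[1]=12 > arr[7]=2
(2, 7): arr[2]=7 > arr[7]=2
(3, 6): arr[3]=15 > arr[6]=13
(3, 7): arr[3]=15 > arr[7]=2
(4, 6): arr[4]=15 > arr[6]=13
(4, 7): arr[4]=15 > arr[7]=2
(5, 6): arr[5]=15 > arr[6]=13
(5, 7): arr[5]=15 > arr[7]=2
(6, 7): arr[6]=13 > arr[7]=2

Total inversions: 12

The array has 12 inversion(s): (0,2), (0,7), (1,2), (1,7), (2,7), (3,6), (3,7), (4,6), (4,7), (5,6), (5,7), (6,7). Each pair (i,j) satisfies i < j and arr[i] > arr[j].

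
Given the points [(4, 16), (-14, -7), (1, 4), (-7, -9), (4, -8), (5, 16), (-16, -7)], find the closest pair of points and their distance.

Computing all pairwise distances among 7 points:

d((4, 16), (-14, -7)) = 29.2062
d((4, 16), (1, 4)) = 12.3693
d((4, 16), (-7, -9)) = 27.313
d((4, 16), (4, -8)) = 24.0
d((4, 16), (5, 16)) = 1.0 <-- minimum
d((4, 16), (-16, -7)) = 30.4795
d((-14, -7), (1, 4)) = 18.6011
d((-14, -7), (-7, -9)) = 7.2801
d((-14, -7), (4, -8)) = 18.0278
d((-14, -7), (5, 16)) = 29.8329
d((-14, -7), (-16, -7)) = 2.0
d((1, 4), (-7, -9)) = 15.2643
d((1, 4), (4, -8)) = 12.3693
d((1, 4), (5, 16)) = 12.6491
d((1, 4), (-16, -7)) = 20.2485
d((-7, -9), (4, -8)) = 11.0454
d((-7, -9), (5, 16)) = 27.7308
d((-7, -9), (-16, -7)) = 9.2195
d((4, -8), (5, 16)) = 24.0208
d((4, -8), (-16, -7)) = 20.025
d((5, 16), (-16, -7)) = 31.1448

Closest pair: (4, 16) and (5, 16) with distance 1.0

The closest pair is (4, 16) and (5, 16) with Euclidean distance 1.0. For 7 points, brute-force pairwise comparison is shown above. For large n, the divide-and-conquer algorithm (sort by x, recurse on halves, check the dividing strip) achieves O(n log n).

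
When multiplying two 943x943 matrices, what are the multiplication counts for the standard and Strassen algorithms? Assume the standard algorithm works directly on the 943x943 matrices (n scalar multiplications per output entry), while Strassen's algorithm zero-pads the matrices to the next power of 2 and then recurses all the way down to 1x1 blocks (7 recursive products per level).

Matrix multiplication for 943x943 matrices:

Strassen's algorithm requires power-of-2 dimensions. Pad 943x943 to 1024x1024 (next power of 2).

Standard algorithm: 943^3 = 838561807 multiplications
Strassen's algorithm: 7^(log2(1024)) = 7^10 = 282475249 multiplications
Savings: 838561807 - 282475249 = 556086558 multiplications

Standard: 838561807 multiplications (943^3). Strassen: 282475249 multiplications (7^10, after padding to 1024x1024). Strassen reduces 8 recursive multiplications to 7 at each level.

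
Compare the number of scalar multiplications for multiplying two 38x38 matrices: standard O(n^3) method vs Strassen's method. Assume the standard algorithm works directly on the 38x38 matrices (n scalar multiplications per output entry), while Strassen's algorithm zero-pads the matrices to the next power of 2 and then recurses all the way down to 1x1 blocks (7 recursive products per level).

Matrix multiplication for 38x38 matrices:

Strassen's algorithm requires power-of-2 dimensions. Pad 38x38 to 64x64 (next power of 2).

Standard algorithm: 38^3 = 54872 multiplications
Strassen's algorithm: 7^(log2(64)) = 7^6 = 117649 multiplications
Difference: 54872 - 117649 = -62777 (Strassen uses MORE here due to padding overhead — for small or just-over-power-of-2 n, padding can outweigh the per-level savings)

Standard: 54872 multiplications (38^3). Strassen: 117649 multiplications (7^6, after padding to 64x64). Strassen reduces 8 recursive multiplications to 7 at each level.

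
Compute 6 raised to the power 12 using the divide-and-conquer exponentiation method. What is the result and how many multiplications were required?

Computing 6^12 by squaring (build up from 6^1; each line after the first costs one multiplication):

6^1 = 6
6^2 = (6^1)^2 = 6^2 = 36
6^3 = 6 * 6^2 = 6 * 36 = 216
6^6 = (6^3)^2 = 216^2 = 46656
6^12 = (6^6)^2 = 46656^2 = 2176782336

Result: 2176782336
Multiplications needed: 4 (4 lines after 6^1)

6^12 = 2176782336. Using exponentiation by squaring, this requires 4 multiplications. The key idea: if the exponent is even, square the half-power; if odd, multiply by the base once.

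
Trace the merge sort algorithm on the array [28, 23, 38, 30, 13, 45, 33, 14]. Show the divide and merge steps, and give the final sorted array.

Merge sort trace:

Split: [28, 23, 38, 30, 13, 45, 33, 14] -> [28, 23, 38, 30] and [13, 45, 33, 14]
  Split: [28, 23, 38, 30] -> [28, 23] and [38, 30]
    Split: [28, 23] -> [28] and [23]
    Merge: [28] + [23] -> [23, 28]
    Split: [38, 30] -> [38] and [30]
    Merge: [38] + [30] -> [30, 38]
  Merge: [23, 28] + [30, 38] -> [23, 28, 30, 38]
  Split: [13, 45, 33, 14] -> [13, 45] and [33, 14]
    Split: [13, 45] -> [13] and [45]
    Merge: [13] + [45] -> [13, 45]
    Split: [33, 14] -> [33] and [14]
    Merge: [33] + [14] -> [14, 33]
  Merge: [13, 45] + [14, 33] -> [13, 14, 33, 45]
Merge: [23, 28, 30, 38] + [13, 14, 33, 45] -> [13, 14, 23, 28, 30, 33, 38, 45]

Final sorted array: [13, 14, 23, 28, 30, 33, 38, 45]

The merge sort proceeds by recursively splitting the array and merging sorted halves.
After all merges, the sorted array is [13, 14, 23, 28, 30, 33, 38, 45].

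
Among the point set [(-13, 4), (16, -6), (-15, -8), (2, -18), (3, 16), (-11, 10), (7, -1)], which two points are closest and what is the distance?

Computing all pairwise distances among 7 points:

d((-13, 4), (16, -6)) = 30.6757
d((-13, 4), (-15, -8)) = 12.1655
d((-13, 4), (2, -18)) = 26.6271
d((-13, 4), (3, 16)) = 20.0
d((-13, 4), (-11, 10)) = 6.3246 <-- minimum
d((-13, 4), (7, -1)) = 20.6155
d((16, -6), (-15, -8)) = 31.0644
d((16, -6), (2, -18)) = 18.4391
d((16, -6), (3, 16)) = 25.5539
d((16, -6), (-11, 10)) = 31.3847
d((16, -6), (7, -1)) = 10.2956
d((-15, -8), (2, -18)) = 19.7231
d((-15, -8), (3, 16)) = 30.0
d((-15, -8), (-11, 10)) = 18.4391
d((-15, -8), (7, -1)) = 23.0868
d((2, -18), (3, 16)) = 34.0147
d((2, -18), (-11, 10)) = 30.8707
d((2, -18), (7, -1)) = 17.72
d((3, 16), (-11, 10)) = 15.2315
d((3, 16), (7, -1)) = 17.4642
d((-11, 10), (7, -1)) = 21.095

Closest pair: (-13, 4) and (-11, 10) with distance 6.3246

The closest pair is (-13, 4) and (-11, 10) with Euclidean distance 6.3246. For 7 points, brute-force pairwise comparison is shown above. For large n, the divide-and-conquer algorithm (sort by x, recurse on halves, check the dividing strip) achieves O(n log n).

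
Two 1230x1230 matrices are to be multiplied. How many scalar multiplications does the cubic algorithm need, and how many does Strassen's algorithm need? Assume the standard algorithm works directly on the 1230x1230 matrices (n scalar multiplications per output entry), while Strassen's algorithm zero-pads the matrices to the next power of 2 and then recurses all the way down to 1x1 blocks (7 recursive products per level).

Matrix multiplication for 1230x1230 matrices:

Strassen's algorithm requires power-of-2 dimensions. Pad 1230x1230 to 2048x2048 (next power of 2).

Standard algorithm: 1230^3 = 1860867000 multiplications
Strassen's algorithm: 7^(log2(2048)) = 7^11 = 1977326743 multiplications
Difference: 1860867000 - 1977326743 = -116459743 (Strassen uses MORE here due to padding overhead — for small or just-over-power-of-2 n, padding can outweigh the per-level savings)

Standard: 1860867000 multiplications (1230^3). Strassen: 1977326743 multiplications (7^11, after padding to 2048x2048). Strassen reduces 8 recursive multiplications to 7 at each level.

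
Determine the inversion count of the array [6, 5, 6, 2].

Finding inversions in [6, 5, 6, 2]:

(0, 1): arr[0]=6 > arr[1]=5
(0, 3): arr[0]=6 > arr[3]=2
(1, 3): arr[1]=5 > arr[3]=2
(2, 3): arr[2]=6 > arr[3]=2

Total inversions: 4

The array has 4 inversion(s): (0,1), (0,3), (1,3), (2,3). Each pair (i,j) satisfies i < j and arr[i] > arr[j].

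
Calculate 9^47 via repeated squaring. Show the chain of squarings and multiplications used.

Computing 9^47 by squaring (build up from 9^1; each line after the first costs one multiplication):

9^1 = 9
9^2 = (9^1)^2 = 9^2 = 81
9^4 = (9^2)^2 = 81^2 = 6561
9^5 = 9 * 9^4 = 9 * 6561 = 59049
9^10 = (9^5)^2 = 59049^2 = 3486784401
9^11 = 9 * 9^10 = 9 * 3486784401 = 31381059609
9^22 = (9^11)^2 = 31381059609^2 = 984770902183611232881
9^23 = 9 * 9^22 = 9 * 984770902183611232881 = 8862938119652501095929
9^46 = (9^23)^2 = 8862938119652501095929^2 = 78551672112789411833022577315290546060373041
9^47 = 9 * 9^46 = 9 * 78551672112789411833022577315290546060373041 = 706965049015104706497203195837614914543357369

Result: 706965049015104706497203195837614914543357369
Multiplications needed: 9 (9 lines after 9^1)

9^47 = 706965049015104706497203195837614914543357369. Using exponentiation by squaring, this requires 9 multiplications. The key idea: if the exponent is even, square the half-power; if odd, multiply by the base once.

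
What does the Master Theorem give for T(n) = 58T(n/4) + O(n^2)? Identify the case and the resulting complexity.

Master Theorem for T(n) = 58T(n/4) + O(n^2):

a = 58, b = 4, c = 2
log_b(a) = log_4(58) = 2.9290

Case 1: c = 2 < log_4(58) = 2.9290
T(n) = O(n^(log_4 58))

For T(n) = 58T(n/4) + O(n^2): log_4(58) = 2.9290. This is Case 1 of the Master Theorem (c < log_b(a), work dominated by leaves), giving O(n^(log_4 58)).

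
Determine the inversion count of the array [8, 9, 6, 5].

Finding inversions in [8, 9, 6, 5]:

(0, 2): arr[0]=8 > arr[2]=6
(0, 3): arr[0]=8 > arr[3]=5
(1, 2): arr[1]=9 > arr[2]=6
(1, 3): arr[1]=9 > arr[3]=5
(2, 3): arr[2]=6 > arr[3]=5

Total inversions: 5

The array has 5 inversion(s): (0,2), (0,3), (1,2), (1,3), (2,3). Each pair (i,j) satisfies i < j and arr[i] > arr[j].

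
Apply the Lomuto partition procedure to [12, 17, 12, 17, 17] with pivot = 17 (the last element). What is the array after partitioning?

Lomuto partition with pivot = 17:

Initial array: [12, 17, 12, 17, 17]

arr[0]=12 <= 17: swap with position 0, array becomes [12, 17, 12, 17, 17]
arr[1]=17 <= 17: swap with position 1, array becomes [12, 17, 12, 17, 17]
arr[2]=12 <= 17: swap with position 2, array becomes [12, 17, 12, 17, 17]
arr[3]=17 <= 17: swap with position 3, array becomes [12, 17, 12, 17, 17]

Place pivot at position 4: [12, 17, 12, 17, 17]
Pivot position: 4

After partitioning with pivot 17, the array becomes [12, 17, 12, 17, 17]. The pivot is placed at index 4. All elements to the left of the pivot are <= 17, and all elements to the right are > 17.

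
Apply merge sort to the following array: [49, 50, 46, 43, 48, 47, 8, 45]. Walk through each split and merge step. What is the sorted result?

Merge sort trace:

Split: [49, 50, 46, 43, 48, 47, 8, 45] -> [49, 50, 46, 43] and [48, 47, 8, 45]
  Split: [49, 50, 46, 43] -> [49, 50] and [46, 43]
    Split: [49, 50] -> [49] and [50]
    Merge: [49] + [50] -> [49, 50]
    Split: [46, 43] -> [46] and [43]
    Merge: [46] + [43] -> [43, 46]
  Merge: [49, 50] + [43, 46] -> [43, 46, 49, 50]
  Split: [48, 47, 8, 45] -> [48, 47] and [8, 45]
    Split: [48, 47] -> [48] and [47]
    Merge: [48] + [47] -> [47, 48]
    Split: [8, 45] -> [8] and [45]
    Merge: [8] + [45] -> [8, 45]
  Merge: [47, 48] + [8, 45] -> [8, 45, 47, 48]
Merge: [43, 46, 49, 50] + [8, 45, 47, 48] -> [8, 43, 45, 46, 47, 48, 49, 50]

Final sorted array: [8, 43, 45, 46, 47, 48, 49, 50]

The merge sort proceeds by recursively splitting the array and merging sorted halves.
After all merges, the sorted array is [8, 43, 45, 46, 47, 48, 49, 50].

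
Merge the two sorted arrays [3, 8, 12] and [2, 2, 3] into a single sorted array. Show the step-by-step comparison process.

Merging process:

Compare 3 vs 2: take 2 from right. Merged: [2]
Compare 3 vs 2: take 2 from right. Merged: [2, 2]
Compare 3 vs 3: take 3 from left. Merged: [2, 2, 3]
Compare 8 vs 3: take 3 from right. Merged: [2, 2, 3, 3]
Append remaining from left: [8, 12]. Merged: [2, 2, 3, 3, 8, 12]

Final merged array: [2, 2, 3, 3, 8, 12]
Total comparisons: 4

The merged array is [2, 2, 3, 3, 8, 12], requiring 4 comparisons. The merge step runs in O(n) time where n is the total number of elements.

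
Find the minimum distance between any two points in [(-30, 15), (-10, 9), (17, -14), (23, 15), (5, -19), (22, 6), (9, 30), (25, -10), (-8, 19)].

Computing all pairwise distances among 9 points:

d((-30, 15), (-10, 9)) = 20.8806
d((-30, 15), (17, -14)) = 55.2268
d((-30, 15), (23, 15)) = 53.0
d((-30, 15), (5, -19)) = 48.7955
d((-30, 15), (22, 6)) = 52.7731
d((-30, 15), (9, 30)) = 41.7852
d((-30, 15), (25, -10)) = 60.4152
d((-30, 15), (-8, 19)) = 22.3607
d((-10, 9), (17, -14)) = 35.4683
d((-10, 9), (23, 15)) = 33.541
d((-10, 9), (5, -19)) = 31.7648
d((-10, 9), (22, 6)) = 32.1403
d((-10, 9), (9, 30)) = 28.3196
d((-10, 9), (25, -10)) = 39.8246
d((-10, 9), (-8, 19)) = 10.198
d((17, -14), (23, 15)) = 29.6142
d((17, -14), (5, -19)) = 13.0
d((17, -14), (22, 6)) = 20.6155
d((17, -14), (9, 30)) = 44.7214
d((17, -14), (25, -10)) = 8.9443 <-- minimum
d((17, -14), (-8, 19)) = 41.4005
d((23, 15), (5, -19)) = 38.4708
d((23, 15), (22, 6)) = 9.0554
d((23, 15), (9, 30)) = 20.5183
d((23, 15), (25, -10)) = 25.0799
d((23, 15), (-8, 19)) = 31.257
d((5, -19), (22, 6)) = 30.2324
d((5, -19), (9, 30)) = 49.163
d((5, -19), (25, -10)) = 21.9317
d((5, -19), (-8, 19)) = 40.1622
d((22, 6), (9, 30)) = 27.2947
d((22, 6), (25, -10)) = 16.2788
d((22, 6), (-8, 19)) = 32.6956
d((9, 30), (25, -10)) = 43.0813
d((9, 30), (-8, 19)) = 20.2485
d((25, -10), (-8, 19)) = 43.9318

Closest pair: (17, -14) and (25, -10) with distance 8.9443

The closest pair is (17, -14) and (25, -10) with Euclidean distance 8.9443. For 9 points, brute-force pairwise comparison is shown above. For large n, the divide-and-conquer algorithm (sort by x, recurse on halves, check the dividing strip) achieves O(n log n).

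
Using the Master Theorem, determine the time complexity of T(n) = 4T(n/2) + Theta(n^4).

Master Theorem for T(n) = 4T(n/2) + O(n^4):

a = 4, b = 2, c = 4
log_b(a) = log_2(4) = 2.0000

Case 3: c = 4 > log_2(4) = 2.0000
T(n) = O(n^4) = O(n^4)

For T(n) = 4T(n/2) + O(n^4): log_2(4) = 2.0000. This is Case 3 of the Master Theorem (c > log_b(a), work dominated by root), giving O(n^4).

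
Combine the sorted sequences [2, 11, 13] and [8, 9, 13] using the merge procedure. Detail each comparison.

Merging process:

Compare 2 vs 8: take 2 from left. Merged: [2]
Compare 11 vs 8: take 8 from right. Merged: [2, 8]
Compare 11 vs 9: take 9 from right. Merged: [2, 8, 9]
Compare 11 vs 13: take 11 from left. Merged: [2, 8, 9, 11]
Compare 13 vs 13: take 13 from left. Merged: [2, 8, 9, 11, 13]
Append remaining from right: [13]. Merged: [2, 8, 9, 11, 13, 13]

Final merged array: [2, 8, 9, 11, 13, 13]
Total comparisons: 5

The merged array is [2, 8, 9, 11, 13, 13], requiring 5 comparisons. The merge step runs in O(n) time where n is the total number of elements.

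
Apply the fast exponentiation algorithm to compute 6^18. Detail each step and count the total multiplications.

Computing 6^18 by squaring (build up from 6^1; each line after the first costs one multiplication):

6^1 = 6
6^2 = (6^1)^2 = 6^2 = 36
6^4 = (6^2)^2 = 36^2 = 1296
6^8 = (6^4)^2 = 1296^2 = 1679616
6^9 = 6 * 6^8 = 6 * 1679616 = 10077696
6^18 = (6^9)^2 = 10077696^2 = 101559956668416

Result: 101559956668416
Multiplications needed: 5 (5 lines after 6^1)

6^18 = 101559956668416. Using exponentiation by squaring, this requires 5 multiplications. The key idea: if the exponent is even, square the half-power; if odd, multiply by the base once.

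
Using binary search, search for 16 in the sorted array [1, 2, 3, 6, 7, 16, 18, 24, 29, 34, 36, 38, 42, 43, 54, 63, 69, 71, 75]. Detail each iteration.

Binary search for 16 in [1, 2, 3, 6, 7, 16, 18, 24, 29, 34, 36, 38, 42, 43, 54, 63, 69, 71, 75]:

lo=0, hi=18, mid=9, arr[mid]=34 -> 34 > 16, search left half
lo=0, hi=8, mid=4, arr[mid]=7 -> 7 < 16, search right half
lo=5, hi=8, mid=6, arr[mid]=18 -> 18 > 16, search left half
lo=5, hi=5, mid=5, arr[mid]=16 -> Found target at index 5!

Binary search finds 16 at index 5 after 4 comparisons. The search repeatedly halves the search space by comparing with the middle element.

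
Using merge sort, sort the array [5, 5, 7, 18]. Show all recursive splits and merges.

Merge sort trace:

Split: [5, 5, 7, 18] -> [5, 5] and [7, 18]
  Split: [5, 5] -> [5] and [5]
  Merge: [5] + [5] -> [5, 5]
  Split: [7, 18] -> [7] and [18]
  Merge: [7] + [18] -> [7, 18]
Merge: [5, 5] + [7, 18] -> [5, 5, 7, 18]

Final sorted array: [5, 5, 7, 18]

The merge sort proceeds by recursively splitting the array and merging sorted halves.
After all merges, the sorted array is [5, 5, 7, 18].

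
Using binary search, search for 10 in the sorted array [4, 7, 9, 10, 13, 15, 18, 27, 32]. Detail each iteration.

Binary search for 10 in [4, 7, 9, 10, 13, 15, 18, 27, 32]:

lo=0, hi=8, mid=4, arr[mid]=13 -> 13 > 10, search left half
lo=0, hi=3, mid=1, arr[mid]=7 -> 7 < 10, search right half
lo=2, hi=3, mid=2, arr[mid]=9 -> 9 < 10, search right half
lo=3, hi=3, mid=3, arr[mid]=10 -> Found target at index 3!

Binary search finds 10 at index 3 after 4 comparisons. The search repeatedly halves the search space by comparing with the middle element.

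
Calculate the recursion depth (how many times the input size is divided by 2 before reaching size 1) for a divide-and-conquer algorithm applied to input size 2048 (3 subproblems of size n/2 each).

For divide and conquer with division factor 2:

Problem sizes at each level:
Level 0: 2048
Level 1: 1024
Level 2: 512
Level 3: 256
Level 4: 128
Level 5: 64
Level 6: 32
Level 7: 16
Level 8: 8
Level 9: 4
Level 10: 2
Level 11: 1

The root is level 0 and the size-1 base case is level 11 (the tree spans levels 0 through 11, i.e. 12 levels counting the root), so the depth is the number of divisions: log_2(2048) = 11

The recursion tree depth is log_2(2048) = 11. At each level, the problem size is divided by 2, so it takes 11 divisions to reduce to a base case of size 1. The algorithm makes 3 recursive calls at each level.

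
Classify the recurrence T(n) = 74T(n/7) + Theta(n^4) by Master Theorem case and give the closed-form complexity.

Master Theorem for T(n) = 74T(n/7) + O(n^4):

a = 74, b = 7, c = 4
log_b(a) = log_7(74) = 2.2119

Case 3: c = 4 > log_7(74) = 2.2119
T(n) = O(n^4) = O(n^4)

For T(n) = 74T(n/7) + O(n^4): log_7(74) = 2.2119. This is Case 3 of the Master Theorem (c > log_b(a), work dominated by root), giving O(n^4).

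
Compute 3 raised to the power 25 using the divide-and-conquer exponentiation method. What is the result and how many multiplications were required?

Computing 3^25 by squaring (build up from 3^1; each line after the first costs one multiplication):

3^1 = 3
3^2 = (3^1)^2 = 3^2 = 9
3^3 = 3 * 3^2 = 3 * 9 = 27
3^6 = (3^3)^2 = 27^2 = 729
3^12 = (3^6)^2 = 729^2 = 531441
3^24 = (3^12)^2 = 531441^2 = 282429536481
3^25 = 3 * 3^24 = 3 * 282429536481 = 847288609443

Result: 847288609443
Multiplications needed: 6 (6 lines after 3^1)

3^25 = 847288609443. Using exponentiation by squaring, this requires 6 multiplications. The key idea: if the exponent is even, square the half-power; if odd, multiply by the base once.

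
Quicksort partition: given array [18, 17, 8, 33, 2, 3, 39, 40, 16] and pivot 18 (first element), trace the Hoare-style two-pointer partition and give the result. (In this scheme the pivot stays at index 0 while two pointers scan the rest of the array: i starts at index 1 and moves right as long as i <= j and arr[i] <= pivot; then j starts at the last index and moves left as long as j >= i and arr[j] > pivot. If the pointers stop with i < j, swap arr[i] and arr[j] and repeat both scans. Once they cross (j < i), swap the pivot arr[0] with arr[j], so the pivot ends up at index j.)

Hoare-style two-pointer partition with pivot = 18:

Initial array: [18, 17, 8, 33, 2, 3, 39, 40, 16]

Pointers start at i = 1, j = 8.
i stops at index 3 (arr[3]=33 > 18), j stops at index 8 (arr[8]=16 <= 18): swap arr[3] and arr[8], array becomes [18, 17, 8, 16, 2, 3, 39, 40, 33]
i ends at 6, j ends at 5: the pointers have crossed (j < i), so scanning stops.

Swap pivot arr[0] with arr[5] to place pivot at position 5: [3, 17, 8, 16, 2, 18, 39, 40, 33]
Pivot position: 5

After partitioning with pivot 18, the array becomes [3, 17, 8, 16, 2, 18, 39, 40, 33]. The pivot is placed at index 5. All elements to the left of the pivot are <= 18, and all elements to the right are > 18.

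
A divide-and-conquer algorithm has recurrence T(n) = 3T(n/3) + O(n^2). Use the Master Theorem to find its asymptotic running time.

Master Theorem for T(n) = 3T(n/3) + O(n^2):

a = 3, b = 3, c = 2
log_b(a) = log_3(3) = 1.0000

Case 3: c = 2 > log_3(3) = 1.0000
T(n) = O(n^2) = O(n^2)

For T(n) = 3T(n/3) + O(n^2): log_3(3) = 1.0000. This is Case 3 of the Master Theorem (c > log_b(a), work dominated by root), giving O(n^2).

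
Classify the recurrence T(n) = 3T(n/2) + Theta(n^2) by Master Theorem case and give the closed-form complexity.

Master Theorem for T(n) = 3T(n/2) + O(n^2):

a = 3, b = 2, c = 2
log_b(a) = log_2(3) = 1.5850

Case 3: c = 2 > log_2(3) = 1.5850
T(n) = O(n^2) = O(n^2)

For T(n) = 3T(n/2) + O(n^2): log_2(3) = 1.5850. This is Case 3 of the Master Theorem (c > log_b(a), work dominated by root), giving O(n^2).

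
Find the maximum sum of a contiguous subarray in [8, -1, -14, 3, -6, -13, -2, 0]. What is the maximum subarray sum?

Using Kadane's algorithm on [8, -1, -14, 3, -6, -13, -2, 0]:

Scanning through the array:
Position 1 (value -1): max_ending_here = 7, max_so_far = 8
Position 2 (value -14): max_ending_here = -7, max_so_far = 8
Position 3 (value 3): max_ending_here = 3, max_so_far = 8
Position 4 (value -6): max_ending_here = -3, max_so_far = 8
Position 5 (value -13): max_ending_here = -13, max_so_far = 8
Position 6 (value -2): max_ending_here = -2, max_so_far = 8
Position 7 (value 0): max_ending_here = 0, max_so_far = 8

Maximum subarray: [8]
Maximum sum: 8

The maximum subarray is [8] with sum 8. This subarray runs from index 0 to index 0.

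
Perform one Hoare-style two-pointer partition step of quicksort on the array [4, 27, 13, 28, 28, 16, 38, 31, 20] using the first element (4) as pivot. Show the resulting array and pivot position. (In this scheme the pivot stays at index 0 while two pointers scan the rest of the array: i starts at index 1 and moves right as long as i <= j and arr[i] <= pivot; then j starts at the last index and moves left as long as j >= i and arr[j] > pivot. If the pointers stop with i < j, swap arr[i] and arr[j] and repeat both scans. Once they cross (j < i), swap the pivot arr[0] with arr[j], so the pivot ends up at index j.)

Hoare-style two-pointer partition with pivot = 4:

Initial array: [4, 27, 13, 28, 28, 16, 38, 31, 20]

Pointers start at i = 1, j = 8.
i ends at 1, j ends at 0: the pointers have crossed (j < i), so scanning stops.

j = 0, so swapping arr[0] with arr[j] leaves the pivot at position 0: [4, 27, 13, 28, 28, 16, 38, 31, 20]
Pivot position: 0

After partitioning with pivot 4, the array becomes [4, 27, 13, 28, 28, 16, 38, 31, 20]. The pivot is placed at index 0. All elements to the left of the pivot are <= 4, and all elements to the right are > 4.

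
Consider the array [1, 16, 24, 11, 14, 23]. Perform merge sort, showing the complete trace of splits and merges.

Merge sort trace:

Split: [1, 16, 24, 11, 14, 23] -> [1, 16, 24] and [11, 14, 23]
  Split: [1, 16, 24] -> [1] and [16, 24]
    Split: [16, 24] -> [16] and [24]
    Merge: [16] + [24] -> [16, 24]
  Merge: [1] + [16, 24] -> [1, 16, 24]
  Split: [11, 14, 23] -> [11] and [14, 23]
    Split: [14, 23] -> [14] and [23]
    Merge: [14] + [23] -> [14, 23]
  Merge: [11] + [14, 23] -> [11, 14, 23]
Merge: [1, 16, 24] + [11, 14, 23] -> [1, 11, 14, 16, 23, 24]

Final sorted array: [1, 11, 14, 16, 23, 24]

The merge sort proceeds by recursively splitting the array and merging sorted halves.
After all merges, the sorted array is [1, 11, 14, 16, 23, 24].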